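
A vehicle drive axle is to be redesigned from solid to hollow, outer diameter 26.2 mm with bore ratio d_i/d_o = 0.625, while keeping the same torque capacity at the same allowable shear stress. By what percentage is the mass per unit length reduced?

Equal τ_max and T ⇒ the solid shaft needs d_s³ = d_o³(1−k⁴), so d_s = 26.2·(1−0.625⁴)^(1/3) = 24.79 mm.
Area ratio A_h/A_s = d_o²(1−k²)/d_s² = (1−k²)/(1−k⁴)^(2/3) = 0.6805.
Mass saving = 1 − 0.6805 = 32.0 %.

32.0 %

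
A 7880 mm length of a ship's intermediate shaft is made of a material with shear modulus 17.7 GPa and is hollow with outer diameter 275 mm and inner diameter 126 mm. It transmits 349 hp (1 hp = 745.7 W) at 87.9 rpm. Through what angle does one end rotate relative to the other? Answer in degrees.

ω = 2π·87.9/60 = 9.205 rad/s, so T = P/ω = 349×745.7 / 9.205 = 28270 N·m.
J = π(d_o⁴ − d_i⁴)/32 = π(0.275⁴ − 0.126⁴)/32 = 5.367×10^-4 m⁴.
θ = T·L/(G·J) = 28270 × 7.88 / (17.7×10⁹ × 5.367×10^-4) = 0.02345 rad.

1.34°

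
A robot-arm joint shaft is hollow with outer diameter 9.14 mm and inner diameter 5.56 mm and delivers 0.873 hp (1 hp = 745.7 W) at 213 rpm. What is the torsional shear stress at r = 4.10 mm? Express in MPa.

ω = 2π·213/60 = 22.31 rad/s, so T = P/ω = 0.873×745.7 / 22.31 = 29.19 N·m.
J = π(d_o⁴ − d_i⁴)/32 = π(0.00914⁴ − 0.00556⁴)/32 = 5.913×10^-10 m⁴.
Shear stress varies linearly with radius: τ = T·r/J = 29.19 × 0.00410 / 5.913×10^-10 = 2.024×10^8 Pa.

202 MPa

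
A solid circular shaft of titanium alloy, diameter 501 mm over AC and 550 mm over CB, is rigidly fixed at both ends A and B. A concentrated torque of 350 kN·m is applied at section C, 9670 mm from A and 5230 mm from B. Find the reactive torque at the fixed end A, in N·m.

Compatibility: T_A·a/J_AC = T_B·b/J_CB with T_A + T_B = T₀.
J_AC = 6.19×10^-3 m⁴, J_CB = 8.98×10^-3 m⁴, so T_A = T₀·(J_AC/a)/((J_AC/a)+(J_CB/b)) = 94970 N·m, T_B = 255000 N·m.

95000 N·m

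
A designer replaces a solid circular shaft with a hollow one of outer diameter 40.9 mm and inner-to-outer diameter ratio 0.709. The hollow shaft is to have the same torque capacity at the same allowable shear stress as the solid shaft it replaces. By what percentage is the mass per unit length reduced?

Equal τ_max and T ⇒ the solid shaft needs d_s³ = d_o³(1−k⁴), so d_s = 40.9·(1−0.709⁴)^(1/3) = 37.12 mm.
Area ratio A_h/A_s = d_o²(1−k²)/d_s² = (1−k²)/(1−k⁴)^(2/3) = 0.6039.
Mass saving = 1 − 0.6039 = 39.6 %.

39.6 %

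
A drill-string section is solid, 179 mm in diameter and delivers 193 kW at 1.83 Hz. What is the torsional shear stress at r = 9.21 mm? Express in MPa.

ω = 2π·1.83 = 11.50 rad/s, so T = P/ω = 193×10³ / 11.50 = 16790 N·m.
J = πd⁴/32 = π(0.179)⁴/32 = 1.008×10^-4 m⁴.
Shear stress varies linearly with radius: τ = T·r/J = 16790 × 0.00921 / 1.008×10^-4 = 1.534×10^6 Pa.

1.53 MPa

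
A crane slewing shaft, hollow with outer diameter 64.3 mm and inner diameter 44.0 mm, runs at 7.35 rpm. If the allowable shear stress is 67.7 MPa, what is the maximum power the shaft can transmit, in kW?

J = π(d_o⁴ − d_i⁴)/32 = π(0.0643⁴ − 0.0440⁴)/32 = 1.310×10^-6 m⁴.
T_max = τ_allow·J/r = 6.77×10^7 × 1.310×10^-6 / 0.0321 = 2759 N·m.
ω = 2π·7.35/60 = 0.7697 rad/s, so P_max = T_max·ω = 2124 W.

2.12 kW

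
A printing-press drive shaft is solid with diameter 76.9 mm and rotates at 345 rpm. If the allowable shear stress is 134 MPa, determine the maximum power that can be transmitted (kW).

432 kW

J = πd⁴/32 = π(0.0769)⁴/32 = 3.433×10^-6 m⁴.
T_max = τ_allow·J/r = 1.34×10^8 × 3.433×10^-6 / 0.0385 = 11970 N·m.
ω = 2π·345/60 = 36.13 rad/s, so P_max = T_max·ω = 4.323×10^5 W.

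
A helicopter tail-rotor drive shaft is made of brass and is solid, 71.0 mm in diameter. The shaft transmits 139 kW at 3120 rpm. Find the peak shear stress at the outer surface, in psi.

878 psi

ω = 2π·3120/60 = 326.7 rad/s, so T = P/ω = 139×10³ / 326.7 = 425.4 N·m.
J = πd⁴/32 = π(0.0710)⁴/32 = 2.495×10^-6 m⁴.
τ_max = T·r/J = 425.4 × 0.0355 / 2.495×10^-6 = 6.054×10^6 Pa.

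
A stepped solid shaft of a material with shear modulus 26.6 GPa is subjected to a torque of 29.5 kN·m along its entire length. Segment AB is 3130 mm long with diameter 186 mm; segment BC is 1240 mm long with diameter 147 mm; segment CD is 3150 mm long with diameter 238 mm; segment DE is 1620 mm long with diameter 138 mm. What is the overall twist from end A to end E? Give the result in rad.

J_AB = π(0.186)⁴/32 = 1.18×10^-4 m⁴; J_BC = π(0.147)⁴/32 = 4.58×10^-5 m⁴; J_CD = π(0.238)⁴/32 = 3.15×10^-4 m⁴; J_DE = π(0.138)⁴/32 = 3.56×10^-5 m⁴.
θ = (T/G)·Σ L_i/J_i = (29500/26.6×10⁹)·(3.13/1.18×10^-4 + 1.24/4.58×10^-5 + 3.15/3.15×10^-4 + 1.62/3.56×10^-5) = 0.1211 rad.

0.121 rad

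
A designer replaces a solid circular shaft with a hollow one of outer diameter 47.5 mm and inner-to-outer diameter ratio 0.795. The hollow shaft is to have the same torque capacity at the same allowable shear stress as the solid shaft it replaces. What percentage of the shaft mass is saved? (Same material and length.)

48.3 %

Equal τ_max and T ⇒ the solid shaft needs d_s³ = d_o³(1−k⁴), so d_s = 47.5·(1−0.795⁴)^(1/3) = 40.08 mm.
Area ratio A_h/A_s = d_o²(1−k²)/d_s² = (1−k²)/(1−k⁴)^(2/3) = 0.5170.
Mass saving = 1 − 0.5170 = 48.3 %.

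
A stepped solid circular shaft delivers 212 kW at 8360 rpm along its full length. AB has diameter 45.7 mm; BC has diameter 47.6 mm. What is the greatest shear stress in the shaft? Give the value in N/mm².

ω = 2π·8360/60 = 875.5 rad/s, so T = P/ω = 212×10³ / 875.5 = 242.2 N·m.
Under the same torque, τ_max = 16T/(πd³) is largest where d is smallest — segment AB (d = 45.7 mm).
τ_max = 16·242.2/(π·(0.0457)³) = 1.292×10^7 Pa.

12.9 N/mm²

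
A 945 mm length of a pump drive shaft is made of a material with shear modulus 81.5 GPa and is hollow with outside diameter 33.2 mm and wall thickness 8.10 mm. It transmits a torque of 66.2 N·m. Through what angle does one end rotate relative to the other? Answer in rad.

0.00691 rad

J = π(d_o⁴ − d_i⁴)/32 = π(0.0332⁴ − 0.0170⁴)/32 = 1.111×10^-7 m⁴.
θ = T·L/(G·J) = 66.20 × 0.945 / (81.5×10⁹ × 1.111×10^-7) = 6.911×10^-3 rad.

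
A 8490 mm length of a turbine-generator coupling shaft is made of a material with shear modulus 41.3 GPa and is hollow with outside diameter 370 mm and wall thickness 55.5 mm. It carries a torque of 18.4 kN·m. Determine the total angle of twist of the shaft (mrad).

J = π(d_o⁴ − d_i⁴)/32 = π(0.370⁴ − 0.259⁴)/32 = 1.398×10^-3 m⁴.
θ = T·L/(G·J) = 18400 × 8.49 / (41.3×10⁹ × 1.398×10^-3) = 2.705×10^-3 rad.

2.71 mrad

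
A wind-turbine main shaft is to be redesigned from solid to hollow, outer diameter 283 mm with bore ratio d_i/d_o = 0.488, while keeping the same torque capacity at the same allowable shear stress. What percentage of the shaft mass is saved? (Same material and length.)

20.8 %

Equal τ_max and T ⇒ the solid shaft needs d_s³ = d_o³(1−k⁴), so d_s = 283·(1−0.488⁴)^(1/3) = 277.5 mm.
Area ratio A_h/A_s = d_o²(1−k²)/d_s² = (1−k²)/(1−k⁴)^(2/3) = 0.7921.
Mass saving = 1 − 0.7921 = 20.8 %.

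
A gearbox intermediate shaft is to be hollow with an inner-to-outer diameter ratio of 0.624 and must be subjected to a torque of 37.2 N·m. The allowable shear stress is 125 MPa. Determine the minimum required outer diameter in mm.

12.1 mm

For a hollow shaft with d_i/d_o = 0.624: τ_max = 16T/(π d_o³ (1−k⁴)), so d_o = [16T/(π τ_allow (1−k⁴))]^(1/3) = [16·37.20/(π·1.25×10^8·0.8484)]^(1/3) = 0.01213 m.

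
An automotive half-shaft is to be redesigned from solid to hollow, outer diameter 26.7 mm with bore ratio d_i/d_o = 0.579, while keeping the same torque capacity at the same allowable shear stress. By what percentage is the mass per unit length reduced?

28.0 %

Equal τ_max and T ⇒ the solid shaft needs d_s³ = d_o³(1−k⁴), so d_s = 26.7·(1−0.579⁴)^(1/3) = 25.66 mm.
Area ratio A_h/A_s = d_o²(1−k²)/d_s² = (1−k²)/(1−k⁴)^(2/3) = 0.7197.
Mass saving = 1 − 0.7197 = 28.0 %.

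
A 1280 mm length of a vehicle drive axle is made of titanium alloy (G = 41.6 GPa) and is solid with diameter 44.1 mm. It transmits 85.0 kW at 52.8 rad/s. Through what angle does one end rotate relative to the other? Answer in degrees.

ω = 52.8 rad/s, so T = P/ω = 85.0×10³ / 52.80 = 1610 N·m.
J = πd⁴/32 = π(0.0441)⁴/32 = 3.713×10^-7 m⁴.
θ = T·L/(G·J) = 1610 × 1.28 / (41.6×10⁹ × 3.713×10^-7) = 0.1334 rad.

7.64°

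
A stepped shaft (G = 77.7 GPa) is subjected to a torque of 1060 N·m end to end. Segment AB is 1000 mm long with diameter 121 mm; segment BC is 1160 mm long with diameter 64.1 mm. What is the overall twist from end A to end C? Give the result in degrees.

J_AB = π(0.121)⁴/32 = 2.10×10^-5 m⁴; J_BC = π(0.0641)⁴/32 = 1.66×10^-6 m⁴.
θ = (T/G)·Σ L_i/J_i = (1060/77.7×10⁹)·(1.00/2.10×10^-5 + 1.16/1.66×10^-6) = 0.01020 rad.

0.584°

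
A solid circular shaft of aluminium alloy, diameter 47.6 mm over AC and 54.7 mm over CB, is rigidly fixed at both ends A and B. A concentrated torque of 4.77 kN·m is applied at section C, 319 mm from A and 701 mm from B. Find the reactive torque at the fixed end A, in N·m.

Compatibility: T_A·a/J_AC = T_B·b/J_CB with T_A + T_B = T₀.
J_AC = 5.04×10^-7 m⁴, J_CB = 8.79×10^-7 m⁴, so T_A = T₀·(J_AC/a)/((J_AC/a)+(J_CB/b)) = 2659 N·m, T_B = 2111 N·m.

2660 N·m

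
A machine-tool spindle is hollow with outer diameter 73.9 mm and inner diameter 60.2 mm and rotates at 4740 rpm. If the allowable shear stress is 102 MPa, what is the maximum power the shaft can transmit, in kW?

J = π(d_o⁴ − d_i⁴)/32 = π(0.0739⁴ − 0.0602⁴)/32 = 1.639×10^-6 m⁴.
T_max = τ_allow·J/r = 1.02×10^8 × 1.639×10^-6 / 0.0370 = 4523 N·m.
ω = 2π·4740/60 = 496.4 rad/s, so P_max = T_max·ω = 2.245×10^6 W.

2250 kW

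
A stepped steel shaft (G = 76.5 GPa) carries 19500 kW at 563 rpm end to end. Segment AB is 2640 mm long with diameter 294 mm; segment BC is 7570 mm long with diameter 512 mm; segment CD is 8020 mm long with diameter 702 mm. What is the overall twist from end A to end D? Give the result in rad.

ω = 2π·563/60 = 58.96 rad/s, so T = P/ω = 19500×10³ / 58.96 = 330700 N·m.
J_AB = π(0.294)⁴/32 = 7.33×10^-4 m⁴; J_BC = π(0.512)⁴/32 = 6.75×10^-3 m⁴; J_CD = π(0.702)⁴/32 = 0.0238 m⁴.
θ = (T/G)·Σ L_i/J_i = (330700/76.5×10⁹)·(2.64/7.33×10^-4 + 7.57/6.75×10^-3 + 8.02/0.0238) = 0.02187 rad.

0.0219 rad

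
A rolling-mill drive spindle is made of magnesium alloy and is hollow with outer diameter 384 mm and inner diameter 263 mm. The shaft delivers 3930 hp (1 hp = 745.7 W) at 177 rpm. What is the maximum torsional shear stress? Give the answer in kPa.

ω = 2π·177/60 = 18.54 rad/s, so T = P/ω = 3930×745.7 / 18.54 = 158100 N·m.
J = π(d_o⁴ − d_i⁴)/32 = π(0.384⁴ − 0.263⁴)/32 = 1.665×10^-3 m⁴.
τ_max = T·r/J = 158100 × 0.192 / 1.665×10^-3 = 1.823×10^7 Pa.

18200 kPa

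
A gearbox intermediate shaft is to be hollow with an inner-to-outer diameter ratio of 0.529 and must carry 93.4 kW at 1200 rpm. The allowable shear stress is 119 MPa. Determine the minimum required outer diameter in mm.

ω = 2π·1200/60 = 125.7 rad/s, so T = P/ω = 93.4×10³ / 125.7 = 743.3 N·m.
For a hollow shaft with d_i/d_o = 0.529: τ_max = 16T/(π d_o³ (1−k⁴)), so d_o = [16T/(π τ_allow (1−k⁴))]^(1/3) = [16·743.3/(π·1.19×10^8·0.9217)]^(1/3) = 0.03256 m.

32.6 mm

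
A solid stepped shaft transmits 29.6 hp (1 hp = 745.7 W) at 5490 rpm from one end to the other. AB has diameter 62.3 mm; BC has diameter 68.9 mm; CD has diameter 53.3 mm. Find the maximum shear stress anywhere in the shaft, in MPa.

ω = 2π·5490/60 = 574.9 rad/s, so T = P/ω = 29.6×745.7 / 574.9 = 38.39 N·m.
Under the same torque, τ_max = 16T/(πd³) is largest where d is smallest — segment CD (d = 53.3 mm).
τ_max = 16·38.39/(π·(0.0533)³) = 1.291×10^6 Pa.

1.29 MPa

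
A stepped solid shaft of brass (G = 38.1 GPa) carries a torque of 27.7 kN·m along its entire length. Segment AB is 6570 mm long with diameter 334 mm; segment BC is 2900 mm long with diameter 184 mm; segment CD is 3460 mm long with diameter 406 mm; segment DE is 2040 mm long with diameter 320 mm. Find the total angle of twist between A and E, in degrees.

1.43°

J_AB = π(0.334)⁴/32 = 1.22×10^-3 m⁴; J_BC = π(0.184)⁴/32 = 1.13×10^-4 m⁴; J_CD = π(0.406)⁴/32 = 2.67×10^-3 m⁴; J_DE = π(0.320)⁴/32 = 1.03×10^-3 m⁴.
θ = (T/G)·Σ L_i/J_i = (27700/38.1×10⁹)·(6.57/1.22×10^-3 + 2.90/1.13×10^-4 + 3.46/2.67×10^-3 + 2.04/1.03×10^-3) = 0.02503 rad.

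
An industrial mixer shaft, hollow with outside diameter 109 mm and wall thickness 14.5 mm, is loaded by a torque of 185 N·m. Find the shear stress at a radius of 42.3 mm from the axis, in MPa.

0.796 MPa

J = π(d_o⁴ − d_i⁴)/32 = π(0.109⁴ − 0.0800⁴)/32 = 9.837×10^-6 m⁴.
Shear stress varies linearly with radius: τ = T·r/J = 185.0 × 0.0423 / 9.837×10^-6 = 7.955×10^5 Pa.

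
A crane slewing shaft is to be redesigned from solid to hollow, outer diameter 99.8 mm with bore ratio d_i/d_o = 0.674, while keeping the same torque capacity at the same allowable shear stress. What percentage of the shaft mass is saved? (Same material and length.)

Equal τ_max and T ⇒ the solid shaft needs d_s³ = d_o³(1−k⁴), so d_s = 99.8·(1−0.674⁴)^(1/3) = 92.40 mm.
Area ratio A_h/A_s = d_o²(1−k²)/d_s² = (1−k²)/(1−k⁴)^(2/3) = 0.6366.
Mass saving = 1 − 0.6366 = 36.3 %.

36.3 %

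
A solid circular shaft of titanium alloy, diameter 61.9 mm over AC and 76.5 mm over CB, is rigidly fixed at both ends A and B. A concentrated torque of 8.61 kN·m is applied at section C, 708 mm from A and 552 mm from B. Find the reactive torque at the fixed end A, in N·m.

Compatibility: T_A·a/J_AC = T_B·b/J_CB with T_A + T_B = T₀.
J_AC = 1.44×10^-6 m⁴, J_CB = 3.36×10^-6 m⁴, so T_A = T₀·(J_AC/a)/((J_AC/a)+(J_CB/b)) = 2157 N·m, T_B = 6453 N·m.

2160 N·m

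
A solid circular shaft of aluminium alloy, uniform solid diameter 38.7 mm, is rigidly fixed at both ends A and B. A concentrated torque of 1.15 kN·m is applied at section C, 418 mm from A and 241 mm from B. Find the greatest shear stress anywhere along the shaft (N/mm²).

With uniform GJ and both ends fixed, compatibility θ_AC = θ_CB gives T_A·a = T_B·b, together with T_A + T_B = T₀.
T_A = T₀·b/(a+b) = 1150·241/659.0 = 420.6 N·m; T_B = 729.4 N·m.
τ in each portion: τ_AC = 3.70×10^7 Pa, τ_CB = 6.41×10^7 Pa; maximum is in CB.
τ_max = T_CB·r/J = 729.4·0.0194/2.20×10^-7 = 6.410×10^7 Pa.

64.1 N/mm²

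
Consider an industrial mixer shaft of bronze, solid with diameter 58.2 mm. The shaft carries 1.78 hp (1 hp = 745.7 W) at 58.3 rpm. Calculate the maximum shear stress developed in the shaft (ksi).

ω = 2π·58.3/60 = 6.105 rad/s, so T = P/ω = 1.78×745.7 / 6.105 = 217.4 N·m.
J = πd⁴/32 = π(0.0582)⁴/32 = 1.126×10^-6 m⁴.
τ_max = T·r/J = 217.4 × 0.0291 / 1.126×10^-6 = 5.617×10^6 Pa.

0.815 ksi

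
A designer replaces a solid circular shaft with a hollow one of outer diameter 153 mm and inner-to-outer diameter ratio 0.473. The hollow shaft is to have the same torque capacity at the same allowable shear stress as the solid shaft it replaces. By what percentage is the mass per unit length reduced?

Equal τ_max and T ⇒ the solid shaft needs d_s³ = d_o³(1−k⁴), so d_s = 153·(1−0.473⁴)^(1/3) = 150.4 mm.
Area ratio A_h/A_s = d_o²(1−k²)/d_s² = (1−k²)/(1−k⁴)^(2/3) = 0.8033.
Mass saving = 1 − 0.8033 = 19.7 %.

19.7 %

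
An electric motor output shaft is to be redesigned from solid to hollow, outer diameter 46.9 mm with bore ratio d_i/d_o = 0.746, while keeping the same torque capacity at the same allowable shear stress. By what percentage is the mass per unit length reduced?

Equal τ_max and T ⇒ the solid shaft needs d_s³ = d_o³(1−k⁴), so d_s = 46.9·(1−0.746⁴)^(1/3) = 41.45 mm.
Area ratio A_h/A_s = d_o²(1−k²)/d_s² = (1−k²)/(1−k⁴)^(2/3) = 0.5678.
Mass saving = 1 − 0.5678 = 43.2 %.

43.2 %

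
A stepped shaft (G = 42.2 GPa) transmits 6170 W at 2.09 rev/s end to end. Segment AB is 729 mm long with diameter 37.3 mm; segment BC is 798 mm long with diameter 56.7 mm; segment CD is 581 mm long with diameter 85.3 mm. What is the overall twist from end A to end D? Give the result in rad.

ω = 2π·2.09 = 13.13 rad/s, so T = P/ω = 6170 / 13.13 = 469.8 N·m.
J_AB = π(0.0373)⁴/32 = 1.90×10^-7 m⁴; J_BC = π(0.0567)⁴/32 = 1.01×10^-6 m⁴; J_CD = π(0.0853)⁴/32 = 5.20×10^-6 m⁴.
θ = (T/G)·Σ L_i/J_i = (469.8/42.2×10⁹)·(0.729/1.90×10^-7 + 0.798/1.01×10^-6 + 0.581/5.20×10^-6) = 0.05271 rad.

0.0527 rad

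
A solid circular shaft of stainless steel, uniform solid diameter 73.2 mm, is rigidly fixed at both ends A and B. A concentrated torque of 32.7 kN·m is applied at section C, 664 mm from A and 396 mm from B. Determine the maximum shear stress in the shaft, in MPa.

266 MPa

With uniform GJ and both ends fixed, compatibility θ_AC = θ_CB gives T_A·a = T_B·b, together with T_A + T_B = T₀.
T_A = T₀·b/(a+b) = 32700·396/1060 = 12220 N·m; T_B = 20480 N·m.
τ in each portion: τ_AC = 1.59×10^8 Pa, τ_CB = 2.66×10^8 Pa; maximum is in CB.
τ_max = T_CB·r/J = 20480·0.0366/2.82×10^-6 = 2.660×10^8 Pa.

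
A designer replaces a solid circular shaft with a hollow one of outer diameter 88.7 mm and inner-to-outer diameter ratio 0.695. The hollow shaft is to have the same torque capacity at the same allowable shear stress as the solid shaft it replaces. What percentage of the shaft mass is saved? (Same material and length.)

Equal τ_max and T ⇒ the solid shaft needs d_s³ = d_o³(1−k⁴), so d_s = 88.7·(1−0.695⁴)^(1/3) = 81.18 mm.
Area ratio A_h/A_s = d_o²(1−k²)/d_s² = (1−k²)/(1−k⁴)^(2/3) = 0.6172.
Mass saving = 1 − 0.6172 = 38.3 %.

38.3 %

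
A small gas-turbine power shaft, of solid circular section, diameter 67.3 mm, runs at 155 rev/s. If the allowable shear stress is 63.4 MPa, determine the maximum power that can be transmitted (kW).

J = πd⁴/32 = π(0.0673)⁴/32 = 2.014×10^-6 m⁴.
T_max = τ_allow·J/r = 6.34×10^7 × 2.014×10^-6 / 0.0336 = 3795 N·m.
ω = 2π·155 = 973.9 rad/s, so P_max = T_max·ω = 3.696×10^6 W.

3700 kW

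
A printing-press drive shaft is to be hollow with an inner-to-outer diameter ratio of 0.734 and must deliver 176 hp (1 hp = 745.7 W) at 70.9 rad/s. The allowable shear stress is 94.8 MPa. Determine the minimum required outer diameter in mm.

ω = 70.9 rad/s, so T = P/ω = 176×745.7 / 70.90 = 1851 N·m.
For a hollow shaft with d_i/d_o = 0.734: τ_max = 16T/(π d_o³ (1−k⁴)), so d_o = [16T/(π τ_allow (1−k⁴))]^(1/3) = [16·1851/(π·9.48×10^7·0.7097)]^(1/3) = 0.05194 m.

51.9 mm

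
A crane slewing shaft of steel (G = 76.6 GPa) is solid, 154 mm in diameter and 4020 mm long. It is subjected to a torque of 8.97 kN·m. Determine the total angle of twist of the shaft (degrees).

0.488°

J = πd⁴/32 = π(0.154)⁴/32 = 5.522×10^-5 m⁴.
θ = T·L/(G·J) = 8970 × 4.02 / (76.6×10⁹ × 5.522×10^-5) = 8.525×10^-3 rad.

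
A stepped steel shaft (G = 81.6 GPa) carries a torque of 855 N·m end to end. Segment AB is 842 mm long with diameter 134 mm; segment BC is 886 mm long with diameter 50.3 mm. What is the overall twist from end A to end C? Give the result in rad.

0.0151 rad

J_AB = π(0.134)⁴/32 = 3.17×10^-5 m⁴; J_BC = π(0.0503)⁴/32 = 6.28×10^-7 m⁴.
θ = (T/G)·Σ L_i/J_i = (855.0/81.6×10⁹)·(0.842/3.17×10^-5 + 0.886/6.28×10^-7) = 0.01505 rad.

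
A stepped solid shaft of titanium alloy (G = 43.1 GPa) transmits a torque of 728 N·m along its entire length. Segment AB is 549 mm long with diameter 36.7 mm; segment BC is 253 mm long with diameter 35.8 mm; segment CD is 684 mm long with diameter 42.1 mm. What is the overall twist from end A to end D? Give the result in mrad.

116 mrad

J_AB = π(0.0367)⁴/32 = 1.78×10^-7 m⁴; J_BC = π(0.0358)⁴/32 = 1.61×10^-7 m⁴; J_CD = π(0.0421)⁴/32 = 3.08×10^-7 m⁴.
θ = (T/G)·Σ L_i/J_i = (728.0/43.1×10⁹)·(0.549/1.78×10^-7 + 0.253/1.61×10^-7 + 0.684/3.08×10^-7) = 0.1160 rad.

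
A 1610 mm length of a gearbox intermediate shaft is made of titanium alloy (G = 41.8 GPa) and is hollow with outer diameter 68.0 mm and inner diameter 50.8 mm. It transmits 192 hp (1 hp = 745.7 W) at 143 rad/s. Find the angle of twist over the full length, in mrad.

26.7 mrad

ω = 143 rad/s, so T = P/ω = 192×745.7 / 143.0 = 1001 N·m.
J = π(d_o⁴ − d_i⁴)/32 = π(0.0680⁴ − 0.0508⁴)/32 = 1.445×10^-6 m⁴.
θ = T·L/(G·J) = 1001 × 1.61 / (41.8×10⁹ × 1.445×10^-6) = 0.02668 rad.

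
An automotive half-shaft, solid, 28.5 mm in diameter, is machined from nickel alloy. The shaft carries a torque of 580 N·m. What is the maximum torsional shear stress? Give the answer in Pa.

1.28e8 Pa

J = πd⁴/32 = π(0.0285)⁴/32 = 6.477×10^-8 m⁴.
τ_max = T·r/J = 580.0 × 0.0143 / 6.477×10^-8 = 1.276×10^8 Pa.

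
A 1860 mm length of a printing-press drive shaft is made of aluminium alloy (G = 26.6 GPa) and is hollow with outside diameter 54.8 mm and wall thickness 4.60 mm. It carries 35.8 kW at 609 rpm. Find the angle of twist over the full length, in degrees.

ω = 2π·609/60 = 63.77 rad/s, so T = P/ω = 35.8×10³ / 63.77 = 561.4 N·m.
J = π(d_o⁴ − d_i⁴)/32 = π(0.0548⁴ − 0.0456⁴)/32 = 4.609×10^-7 m⁴.
θ = T·L/(G·J) = 561.4 × 1.86 / (26.6×10⁹ × 4.609×10^-7) = 0.08517 rad.

4.88°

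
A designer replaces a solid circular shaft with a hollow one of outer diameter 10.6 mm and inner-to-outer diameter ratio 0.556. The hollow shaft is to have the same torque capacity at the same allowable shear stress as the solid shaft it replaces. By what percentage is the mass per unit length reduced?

Equal τ_max and T ⇒ the solid shaft needs d_s³ = d_o³(1−k⁴), so d_s = 10.6·(1−0.556⁴)^(1/3) = 10.25 mm.
Area ratio A_h/A_s = d_o²(1−k²)/d_s² = (1−k²)/(1−k⁴)^(2/3) = 0.7387.
Mass saving = 1 − 0.7387 = 26.1 %.

26.1 %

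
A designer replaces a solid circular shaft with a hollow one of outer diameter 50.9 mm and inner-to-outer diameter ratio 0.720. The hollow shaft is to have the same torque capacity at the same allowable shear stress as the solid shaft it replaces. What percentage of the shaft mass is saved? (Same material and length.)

Equal τ_max and T ⇒ the solid shaft needs d_s³ = d_o³(1−k⁴), so d_s = 50.9·(1−0.720⁴)^(1/3) = 45.86 mm.
Area ratio A_h/A_s = d_o²(1−k²)/d_s² = (1−k²)/(1−k⁴)^(2/3) = 0.5933.
Mass saving = 1 − 0.5933 = 40.7 %.

40.7 %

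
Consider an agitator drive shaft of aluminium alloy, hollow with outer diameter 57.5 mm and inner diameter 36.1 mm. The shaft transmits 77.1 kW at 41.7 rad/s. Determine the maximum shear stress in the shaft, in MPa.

58.6 MPa

ω = 41.7 rad/s, so T = P/ω = 77.1×10³ / 41.70 = 1849 N·m.
J = π(d_o⁴ − d_i⁴)/32 = π(0.0575⁴ − 0.0361⁴)/32 = 9.064×10^-7 m⁴.
τ_max = T·r/J = 1849 × 0.0288 / 9.064×10^-7 = 5.864×10^7 Pa.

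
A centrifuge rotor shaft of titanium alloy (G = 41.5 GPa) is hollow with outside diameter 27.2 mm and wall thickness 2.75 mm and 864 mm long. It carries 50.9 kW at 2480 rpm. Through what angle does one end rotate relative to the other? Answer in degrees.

7.31°

ω = 2π·2480/60 = 259.7 rad/s, so T = P/ω = 50.9×10³ / 259.7 = 196.0 N·m.
J = π(d_o⁴ − d_i⁴)/32 = π(0.0272⁴ − 0.0217⁴)/32 = 3.197×10^-8 m⁴.
θ = T·L/(G·J) = 196.0 × 0.864 / (41.5×10⁹ × 3.197×10^-8) = 0.1276 rad.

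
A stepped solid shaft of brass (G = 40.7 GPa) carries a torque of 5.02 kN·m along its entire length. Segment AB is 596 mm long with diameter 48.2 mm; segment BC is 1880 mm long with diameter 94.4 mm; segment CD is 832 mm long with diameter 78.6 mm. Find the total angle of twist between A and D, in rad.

0.196 rad

J_AB = π(0.0482)⁴/32 = 5.30×10^-7 m⁴; J_BC = π(0.0944)⁴/32 = 7.80×10^-6 m⁴; J_CD = π(0.0786)⁴/32 = 3.75×10^-6 m⁴.
θ = (T/G)·Σ L_i/J_i = (5020/40.7×10⁹)·(0.596/5.30×10^-7 + 1.88/7.80×10^-6 + 0.832/3.75×10^-6) = 0.1959 rad.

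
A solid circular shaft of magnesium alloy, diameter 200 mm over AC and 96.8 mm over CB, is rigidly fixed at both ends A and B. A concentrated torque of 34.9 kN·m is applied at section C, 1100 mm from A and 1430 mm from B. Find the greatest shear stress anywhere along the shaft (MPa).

21.3 MPa

Compatibility: T_A·a/J_AC = T_B·b/J_CB with T_A + T_B = T₀.
J_AC = 1.57×10^-4 m⁴, J_CB = 8.62×10^-6 m⁴, so T_A = T₀·(J_AC/a)/((J_AC/a)+(J_CB/b)) = 33490 N·m, T_B = 1414 N·m.
τ in each portion: τ_AC = 2.13×10^7 Pa, τ_CB = 7.94×10^6 Pa; maximum is in AC.
τ_max = T_AC·r/J = 33490·0.100/1.57×10^-4 = 2.132×10^7 Pa.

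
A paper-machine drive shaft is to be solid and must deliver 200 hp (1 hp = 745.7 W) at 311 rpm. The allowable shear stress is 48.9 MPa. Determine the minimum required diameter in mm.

78.1 mm

ω = 2π·311/60 = 32.57 rad/s, so T = P/ω = 200×745.7 / 32.57 = 4579 N·m.
For a solid shaft τ_max = 16T/(πd³), so d = (16T/(π τ_allow))^(1/3) = (16·4579/(π·4.89×10^7))^(1/3) = 0.07813 m.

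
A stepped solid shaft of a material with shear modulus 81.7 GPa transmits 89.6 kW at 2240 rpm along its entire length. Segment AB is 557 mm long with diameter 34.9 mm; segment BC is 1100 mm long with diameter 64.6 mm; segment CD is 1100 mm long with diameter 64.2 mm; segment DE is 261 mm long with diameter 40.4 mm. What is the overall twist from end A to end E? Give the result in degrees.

1.64°

ω = 2π·2240/60 = 234.6 rad/s, so T = P/ω = 89.6×10³ / 234.6 = 382.0 N·m.
J_AB = π(0.0349)⁴/32 = 1.46×10^-7 m⁴; J_BC = π(0.0646)⁴/32 = 1.71×10^-6 m⁴; J_CD = π(0.0642)⁴/32 = 1.67×10^-6 m⁴; J_DE = π(0.0404)⁴/32 = 2.62×10^-7 m⁴.
θ = (T/G)·Σ L_i/J_i = (382.0/81.7×10⁹)·(0.557/1.46×10^-7 + 1.10/1.71×10^-6 + 1.10/1.67×10^-6 + 0.261/2.62×10^-7) = 0.02864 rad.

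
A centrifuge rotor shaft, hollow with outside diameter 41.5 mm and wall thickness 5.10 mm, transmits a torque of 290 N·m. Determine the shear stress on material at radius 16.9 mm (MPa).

24.9 MPa

J = π(d_o⁴ − d_i⁴)/32 = π(0.0415⁴ − 0.0313⁴)/32 = 1.970×10^-7 m⁴.
Shear stress varies linearly with radius: τ = T·r/J = 290.0 × 0.0169 / 1.970×10^-7 = 2.488×10^7 Pa.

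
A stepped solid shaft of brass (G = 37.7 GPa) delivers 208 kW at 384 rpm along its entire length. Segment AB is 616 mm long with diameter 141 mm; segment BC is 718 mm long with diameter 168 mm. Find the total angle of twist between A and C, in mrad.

ω = 2π·384/60 = 40.21 rad/s, so T = P/ω = 208×10³ / 40.21 = 5173 N·m.
J_AB = π(0.141)⁴/32 = 3.88×10^-5 m⁴; J_BC = π(0.168)⁴/32 = 7.82×10^-5 m⁴.
θ = (T/G)·Σ L_i/J_i = (5173/37.7×10⁹)·(0.616/3.88×10^-5 + 0.718/7.82×10^-5) = 3.438×10^-3 rad.

3.44 mrad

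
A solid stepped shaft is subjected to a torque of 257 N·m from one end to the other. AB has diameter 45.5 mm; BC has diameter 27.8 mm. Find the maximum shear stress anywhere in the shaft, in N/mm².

60.9 N/mm²

Under the same torque, τ_max = 16T/(πd³) is largest where d is smallest — segment BC (d = 27.8 mm).
τ_max = 16·257.0/(π·(0.0278)³) = 6.092×10^7 Pa.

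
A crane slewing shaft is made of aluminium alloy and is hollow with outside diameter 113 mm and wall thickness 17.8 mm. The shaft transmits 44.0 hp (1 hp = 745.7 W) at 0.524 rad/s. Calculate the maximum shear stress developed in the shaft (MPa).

ω = 0.524 rad/s, so T = P/ω = 44.0×745.7 / 0.5240 = 62620 N·m.
J = π(d_o⁴ − d_i⁴)/32 = π(0.113⁴ − 0.0774⁴)/32 = 1.248×10^-5 m⁴.
τ_max = T·r/J = 62620 × 0.0565 / 1.248×10^-5 = 2.834×10^8 Pa.

283 MPa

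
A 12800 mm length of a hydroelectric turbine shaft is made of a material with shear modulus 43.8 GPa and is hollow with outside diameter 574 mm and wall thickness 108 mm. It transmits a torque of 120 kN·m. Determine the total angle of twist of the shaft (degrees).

0.222°

J = π(d_o⁴ − d_i⁴)/32 = π(0.574⁴ − 0.358⁴)/32 = 9.045×10^-3 m⁴.
θ = T·L/(G·J) = 120000 × 12.8 / (43.8×10⁹ × 9.045×10^-3) = 3.877×10^-3 rad.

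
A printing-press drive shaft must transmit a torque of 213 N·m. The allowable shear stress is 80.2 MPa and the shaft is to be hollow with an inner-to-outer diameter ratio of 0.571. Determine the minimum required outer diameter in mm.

For a hollow shaft with d_i/d_o = 0.571: τ_max = 16T/(π d_o³ (1−k⁴)), so d_o = [16T/(π τ_allow (1−k⁴))]^(1/3) = [16·213.0/(π·8.02×10^7·0.8937)]^(1/3) = 0.02474 m.

24.7 mm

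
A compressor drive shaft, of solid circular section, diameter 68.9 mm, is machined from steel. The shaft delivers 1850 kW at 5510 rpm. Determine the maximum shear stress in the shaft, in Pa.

4.99e7 Pa

ω = 2π·5510/60 = 577.0 rad/s, so T = P/ω = 1850×10³ / 577.0 = 3206 N·m.
J = πd⁴/32 = π(0.0689)⁴/32 = 2.212×10^-6 m⁴.
τ_max = T·r/J = 3206 × 0.0345 / 2.212×10^-6 = 4.992×10^7 Pa.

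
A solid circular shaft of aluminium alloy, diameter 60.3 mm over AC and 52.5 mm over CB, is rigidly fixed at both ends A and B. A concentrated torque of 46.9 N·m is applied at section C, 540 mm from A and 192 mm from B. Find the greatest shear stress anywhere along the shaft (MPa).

1.02 MPa

Compatibility: T_A·a/J_AC = T_B·b/J_CB with T_A + T_B = T₀.
J_AC = 1.30×10^-6 m⁴, J_CB = 7.46×10^-7 m⁴, so T_A = T₀·(J_AC/a)/((J_AC/a)+(J_CB/b)) = 17.93 N·m, T_B = 28.97 N·m.
τ in each portion: τ_AC = 4.16×10^5 Pa, τ_CB = 1.02×10^6 Pa; maximum is in CB.
τ_max = T_CB·r/J = 28.97·0.0262/7.46×10^-7 = 1.020×10^6 Pa.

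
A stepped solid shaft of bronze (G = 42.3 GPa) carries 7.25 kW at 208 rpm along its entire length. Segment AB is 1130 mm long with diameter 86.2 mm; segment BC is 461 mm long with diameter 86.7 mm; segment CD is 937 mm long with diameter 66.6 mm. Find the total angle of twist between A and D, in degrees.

ω = 2π·208/60 = 21.78 rad/s, so T = P/ω = 7.25×10³ / 21.78 = 332.8 N·m.
J_AB = π(0.0862)⁴/32 = 5.42×10^-6 m⁴; J_BC = π(0.0867)⁴/32 = 5.55×10^-6 m⁴; J_CD = π(0.0666)⁴/32 = 1.93×10^-6 m⁴.
θ = (T/G)·Σ L_i/J_i = (332.8/42.3×10⁹)·(1.13/5.42×10^-6 + 0.461/5.55×10^-6 + 0.937/1.93×10^-6) = 6.112×10^-3 rad.

0.350°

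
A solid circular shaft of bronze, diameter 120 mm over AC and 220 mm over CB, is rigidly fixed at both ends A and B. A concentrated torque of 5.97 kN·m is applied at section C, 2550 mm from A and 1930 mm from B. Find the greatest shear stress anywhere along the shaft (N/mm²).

Compatibility: T_A·a/J_AC = T_B·b/J_CB with T_A + T_B = T₀.
J_AC = 2.04×10^-5 m⁴, J_CB = 2.30×10^-4 m⁴, so T_A = T₀·(J_AC/a)/((J_AC/a)+(J_CB/b)) = 374.9 N·m, T_B = 5595 N·m.
τ in each portion: τ_AC = 1.10×10^6 Pa, τ_CB = 2.68×10^6 Pa; maximum is in CB.
τ_max = T_CB·r/J = 5595·0.110/2.30×10^-4 = 2.676×10^6 Pa.

2.68 N/mm²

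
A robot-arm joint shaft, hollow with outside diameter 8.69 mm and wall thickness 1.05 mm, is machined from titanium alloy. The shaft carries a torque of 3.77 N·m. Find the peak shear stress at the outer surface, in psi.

6340 psi

J = π(d_o⁴ − d_i⁴)/32 = π(0.00869⁴ − 0.00659⁴)/32 = 3.747×10^-10 m⁴.
τ_max = T·r/J = 3.770 × 0.00434 / 3.747×10^-10 = 4.372×10^7 Pa.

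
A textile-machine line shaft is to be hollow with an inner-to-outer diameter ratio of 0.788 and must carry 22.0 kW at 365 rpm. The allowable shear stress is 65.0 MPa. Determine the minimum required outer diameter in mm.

41.9 mm

ω = 2π·365/60 = 38.22 rad/s, so T = P/ω = 22.0×10³ / 38.22 = 575.6 N·m.
For a hollow shaft with d_i/d_o = 0.788: τ_max = 16T/(π d_o³ (1−k⁴)), so d_o = [16T/(π τ_allow (1−k⁴))]^(1/3) = [16·575.6/(π·6.50×10^7·0.6144)]^(1/3) = 0.04187 m.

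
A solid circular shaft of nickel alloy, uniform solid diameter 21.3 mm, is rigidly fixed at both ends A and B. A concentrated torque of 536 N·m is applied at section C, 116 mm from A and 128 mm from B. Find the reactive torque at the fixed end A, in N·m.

281 N·m

With uniform GJ and both ends fixed, compatibility θ_AC = θ_CB gives T_A·a = T_B·b, together with T_A + T_B = T₀.
T_A = T₀·b/(a+b) = 536.0·128/244.0 = 281.2 N·m; T_B = 254.8 N·m.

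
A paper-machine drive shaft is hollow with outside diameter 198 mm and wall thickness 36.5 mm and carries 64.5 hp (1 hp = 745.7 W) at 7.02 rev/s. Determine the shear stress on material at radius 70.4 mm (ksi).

0.0877 ksi

ω = 2π·7.02 = 44.11 rad/s, so T = P/ω = 64.5×745.7 / 44.11 = 1090 N·m.
J = π(d_o⁴ − d_i⁴)/32 = π(0.198⁴ − 0.125⁴)/32 = 1.269×10^-4 m⁴.
Shear stress varies linearly with radius: τ = T·r/J = 1090 × 0.0704 / 1.269×10^-4 = 6.048×10^5 Pa.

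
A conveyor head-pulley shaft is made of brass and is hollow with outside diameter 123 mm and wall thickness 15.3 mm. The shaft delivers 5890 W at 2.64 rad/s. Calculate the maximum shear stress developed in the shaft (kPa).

ω = 2.64 rad/s, so T = P/ω = 5890 / 2.640 = 2231 N·m.
J = π(d_o⁴ − d_i⁴)/32 = π(0.123⁴ − 0.0924⁴)/32 = 1.531×10^-5 m⁴.
τ_max = T·r/J = 2231 × 0.0615 / 1.531×10^-5 = 8.959×10^6 Pa.

8960 kPa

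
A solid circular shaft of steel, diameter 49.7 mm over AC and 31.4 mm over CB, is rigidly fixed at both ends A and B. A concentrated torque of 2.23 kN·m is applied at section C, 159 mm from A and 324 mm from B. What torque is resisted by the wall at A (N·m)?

2070 N·m

Compatibility: T_A·a/J_AC = T_B·b/J_CB with T_A + T_B = T₀.
J_AC = 5.99×10^-7 m⁴, J_CB = 9.54×10^-8 m⁴, so T_A = T₀·(J_AC/a)/((J_AC/a)+(J_CB/b)) = 2068 N·m, T_B = 161.7 N·m.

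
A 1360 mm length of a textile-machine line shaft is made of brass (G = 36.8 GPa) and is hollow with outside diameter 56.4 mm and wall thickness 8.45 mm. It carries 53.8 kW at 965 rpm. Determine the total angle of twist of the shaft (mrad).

26.1 mrad

ω = 2π·965/60 = 101.1 rad/s, so T = P/ω = 53.8×10³ / 101.1 = 532.4 N·m.
J = π(d_o⁴ − d_i⁴)/32 = π(0.0564⁴ − 0.0395⁴)/32 = 7.544×10^-7 m⁴.
θ = T·L/(G·J) = 532.4 × 1.36 / (36.8×10⁹ × 7.544×10^-7) = 0.02608 rad.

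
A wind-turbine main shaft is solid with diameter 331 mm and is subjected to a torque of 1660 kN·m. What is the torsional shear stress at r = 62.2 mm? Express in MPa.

87.6 MPa

J = πd⁴/32 = π(0.331)⁴/32 = 1.178×10^-3 m⁴.
Shear stress varies linearly with radius: τ = T·r/J = 1.660e6 × 0.0622 / 1.178×10^-3 = 8.762×10^7 Pa.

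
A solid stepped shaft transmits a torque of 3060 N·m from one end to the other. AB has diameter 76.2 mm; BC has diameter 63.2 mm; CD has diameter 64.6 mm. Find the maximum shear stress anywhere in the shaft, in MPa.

61.7 MPa

Under the same torque, τ_max = 16T/(πd³) is largest where d is smallest — segment BC (d = 63.2 mm).
τ_max = 16·3060/(π·(0.0632)³) = 6.174×10^7 Pa.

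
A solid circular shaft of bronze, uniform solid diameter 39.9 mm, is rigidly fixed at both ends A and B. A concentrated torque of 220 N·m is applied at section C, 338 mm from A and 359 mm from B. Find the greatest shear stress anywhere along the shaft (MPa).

With uniform GJ and both ends fixed, compatibility θ_AC = θ_CB gives T_A·a = T_B·b, together with T_A + T_B = T₀.
T_A = T₀·b/(a+b) = 220.0·359/697.0 = 113.3 N·m; T_B = 106.7 N·m.
τ in each portion: τ_AC = 9.09×10^6 Pa, τ_CB = 8.55×10^6 Pa; maximum is in AC.
τ_max = T_AC·r/J = 113.3·0.0199/2.49×10^-7 = 9.085×10^6 Pa.

9.09 MPa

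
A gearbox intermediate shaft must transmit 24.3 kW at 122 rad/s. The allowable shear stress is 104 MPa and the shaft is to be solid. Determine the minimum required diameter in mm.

ω = 122 rad/s, so T = P/ω = 24.3×10³ / 122.0 = 199.2 N·m.
For a solid shaft τ_max = 16T/(πd³), so d = (16T/(π τ_allow))^(1/3) = (16·199.2/(π·1.04×10^8))^(1/3) = 0.02137 m.

21.4 mm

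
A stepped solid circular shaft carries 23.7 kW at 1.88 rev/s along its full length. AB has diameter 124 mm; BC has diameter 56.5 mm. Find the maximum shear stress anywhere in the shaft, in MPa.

ω = 2π·1.88 = 11.81 rad/s, so T = P/ω = 23.7×10³ / 11.81 = 2006 N·m.
Under the same torque, τ_max = 16T/(πd³) is largest where d is smallest — segment BC (d = 56.5 mm).
τ_max = 16·2006/(π·(0.0565)³) = 5.665×10^7 Pa.

56.7 MPa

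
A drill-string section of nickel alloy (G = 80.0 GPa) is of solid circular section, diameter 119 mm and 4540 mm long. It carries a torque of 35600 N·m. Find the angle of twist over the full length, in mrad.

J = πd⁴/32 = π(0.119)⁴/32 = 1.969×10^-5 m⁴.
θ = T·L/(G·J) = 35600 × 4.54 / (80.0×10⁹ × 1.969×10^-5) = 0.1026 rad.

103 mrad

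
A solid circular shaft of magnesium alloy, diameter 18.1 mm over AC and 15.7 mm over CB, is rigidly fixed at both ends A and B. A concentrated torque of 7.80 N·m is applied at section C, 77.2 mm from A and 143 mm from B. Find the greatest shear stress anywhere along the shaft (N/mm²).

5.13 N/mm²

Compatibility: T_A·a/J_AC = T_B·b/J_CB with T_A + T_B = T₀.
J_AC = 1.05×10^-8 m⁴, J_CB = 5.96×10^-9 m⁴, so T_A = T₀·(J_AC/a)/((J_AC/a)+(J_CB/b)) = 5.974 N·m, T_B = 1.826 N·m.
τ in each portion: τ_AC = 5.13×10^6 Pa, τ_CB = 2.40×10^6 Pa; maximum is in AC.
τ_max = T_AC·r/J = 5.974·0.00905/1.05×10^-8 = 5.131×10^6 Pa.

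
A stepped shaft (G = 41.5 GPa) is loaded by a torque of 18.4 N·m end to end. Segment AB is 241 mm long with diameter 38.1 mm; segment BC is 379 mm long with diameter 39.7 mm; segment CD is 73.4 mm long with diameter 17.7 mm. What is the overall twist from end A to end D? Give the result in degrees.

J_AB = π(0.0381)⁴/32 = 2.07×10^-7 m⁴; J_BC = π(0.0397)⁴/32 = 2.44×10^-7 m⁴; J_CD = π(0.0177)⁴/32 = 9.64×10^-9 m⁴.
θ = (T/G)·Σ L_i/J_i = (18.40/41.5×10⁹)·(0.241/2.07×10^-7 + 0.379/2.44×10^-7 + 0.0734/9.64×10^-9) = 4.583×10^-3 rad.

0.263°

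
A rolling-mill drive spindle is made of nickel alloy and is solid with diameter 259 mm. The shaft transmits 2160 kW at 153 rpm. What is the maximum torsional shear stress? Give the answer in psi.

5730 psi

ω = 2π·153/60 = 16.02 rad/s, so T = P/ω = 2160×10³ / 16.02 = 134800 N·m.
J = πd⁴/32 = π(0.259)⁴/32 = 4.418×10^-4 m⁴.
τ_max = T·r/J = 134800 × 0.130 / 4.418×10^-4 = 3.952×10^7 Pa.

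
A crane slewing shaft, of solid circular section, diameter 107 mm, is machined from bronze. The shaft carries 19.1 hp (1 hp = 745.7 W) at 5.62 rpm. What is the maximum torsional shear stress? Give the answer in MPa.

101 MPa

ω = 2π·5.62/60 = 0.5885 rad/s, so T = P/ω = 19.1×745.7 / 0.5885 = 24200 N·m.
J = πd⁴/32 = π(0.107)⁴/32 = 1.287×10^-5 m⁴.
τ_max = T·r/J = 24200 × 0.0535 / 1.287×10^-5 = 1.006×10^8 Pa.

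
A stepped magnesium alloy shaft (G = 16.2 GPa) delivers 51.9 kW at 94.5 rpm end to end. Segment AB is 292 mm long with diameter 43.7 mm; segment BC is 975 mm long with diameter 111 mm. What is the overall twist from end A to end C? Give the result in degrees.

ω = 2π·94.5/60 = 9.896 rad/s, so T = P/ω = 51.9×10³ / 9.896 = 5245 N·m.
J_AB = π(0.0437)⁴/32 = 3.58×10^-7 m⁴; J_BC = π(0.111)⁴/32 = 1.49×10^-5 m⁴.
θ = (T/G)·Σ L_i/J_i = (5245/16.2×10⁹)·(0.292/3.58×10^-7 + 0.975/1.49×10^-5) = 0.2852 rad.

16.3°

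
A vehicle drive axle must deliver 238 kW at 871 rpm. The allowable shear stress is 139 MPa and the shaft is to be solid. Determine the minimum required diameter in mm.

ω = 2π·871/60 = 91.21 rad/s, so T = P/ω = 238×10³ / 91.21 = 2609 N·m.
For a solid shaft τ_max = 16T/(πd³), so d = (16T/(π τ_allow))^(1/3) = (16·2609/(π·1.39×10^8))^(1/3) = 0.04573 m.

45.7 mm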